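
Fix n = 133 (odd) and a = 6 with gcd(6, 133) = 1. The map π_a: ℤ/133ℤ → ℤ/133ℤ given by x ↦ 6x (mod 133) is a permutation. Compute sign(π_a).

Orbit of 111 under x↦6x: [111, 1, 6, 36, 83, 99, 62]… (length divides ord_133(6)).
Cycle lengths of π_6 on ℤ/133ℤ: [18, 18, 18, 18, 18, 18, 9, 9, 2, 2, 2, 1]; 12 cycles in total.
Σ(ℓ_i−1) = 133−12 = 121; sign = (−1)^121 = -1.
Via Zolotarev, sign(π_{6}) = (6|133) = -1.

-1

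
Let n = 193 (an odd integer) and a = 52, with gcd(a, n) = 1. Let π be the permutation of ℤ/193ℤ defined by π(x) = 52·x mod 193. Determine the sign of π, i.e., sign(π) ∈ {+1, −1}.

Orbit of 37 under x↦52x: [37, 187, 74, 181, 148, 169, 103]… (length divides ord_193(52)).
π_52 has 2 disjoint cycles with lengths [192, 1] on {0,…,192}.
193 − 2 = 191 transpositions; sign(π) = (−1)^191 = -1.

-1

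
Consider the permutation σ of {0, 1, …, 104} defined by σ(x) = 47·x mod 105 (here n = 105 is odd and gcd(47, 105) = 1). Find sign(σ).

Trace 1: π^k(1) = [1, 47, 4, 83, 16, 17, 64] for k=0..6.
14 cycles of lengths [12, 12, 12, 12, 12, 12, 6, 6, 6, 4, 4, 4, 2, 1].
n − c = 105 − 14 = 91; sign = (−1)^91 = -1.
The Jacobi symbol (47|105) = -1 (Zolotarev) agrees.

-1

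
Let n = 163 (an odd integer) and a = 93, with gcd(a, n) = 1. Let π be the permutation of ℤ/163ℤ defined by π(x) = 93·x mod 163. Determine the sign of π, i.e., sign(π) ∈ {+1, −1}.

Start at x=118: 118 → 53 → 39 → 41 → 64 → 84 → 151 → … (one orbit).
Cycle type of π: 81×2 + 1; total 3 cycles.
sign(π) = (−1)^{n − #cycles} = (−1)^{163−3} = (−1)^160 = +1.
Via Zolotarev, sign(π_{93}) = (93|163) = +1.

+1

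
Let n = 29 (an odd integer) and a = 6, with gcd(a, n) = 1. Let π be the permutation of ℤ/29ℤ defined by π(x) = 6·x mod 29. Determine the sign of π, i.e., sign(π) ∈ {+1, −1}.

Orbit of 28 under x↦6x: [28, 23, 22, 16, 9, 25, 5]… (length divides ord_29(6)).
Decompose π into cycles: lengths [14, 14, 1] (3 cycles, including the fixed point 0).
sign(π) = (−1)^{n − #cycles} = (−1)^{29−3} = (−1)^26 = +1.

+1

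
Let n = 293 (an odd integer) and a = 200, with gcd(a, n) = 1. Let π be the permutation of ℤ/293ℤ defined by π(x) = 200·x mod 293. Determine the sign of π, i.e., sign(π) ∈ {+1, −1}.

-1

Trace 83: π^k(83) = [83, 192, 17, 177, 240, 241, 148] for k=0..6.
Decompose π into cycles: lengths [292, 1] (2 cycles, including the fixed point 0).
293 − 2 = 291 transpositions; sign(π) = (−1)^291 = -1.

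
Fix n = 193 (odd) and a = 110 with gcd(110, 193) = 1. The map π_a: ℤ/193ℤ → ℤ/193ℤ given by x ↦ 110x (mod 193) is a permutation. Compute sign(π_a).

Trace 184: π^k(184) = [184, 168, 145, 124, 130, 18, 50] for k=0..6.
π_110 has 3 disjoint cycles with lengths [96, 96, 1] on {0,…,192}.
Σ(ℓ_i−1) = 193−3 = 190; sign = (−1)^190 = +1.
The Jacobi symbol (110|193) = +1 (Zolotarev) agrees.

+1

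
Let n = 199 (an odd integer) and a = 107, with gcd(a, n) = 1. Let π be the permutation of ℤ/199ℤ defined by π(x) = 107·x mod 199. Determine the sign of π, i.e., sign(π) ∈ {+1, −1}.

Orbit of 198 under x↦107x: [198, 92, 93, 1, 107, 106]… (length divides ord_199(107)).
34 cycles of lengths [6, 6, 6, 6, 6, 6, 6, 6, 6, 6, 6, 6, 6, 6, 6, 6, 6, 6, 6, 6, 6, 6, 6, 6, 6, 6, 6, 6, 6, 6, 6, 6, 6, 1].
Σ(ℓ_i−1) = 199−34 = 165; sign = (−1)^165 = -1.

-1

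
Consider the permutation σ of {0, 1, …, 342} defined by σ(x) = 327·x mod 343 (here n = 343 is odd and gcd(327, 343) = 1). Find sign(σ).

-1

Trace 209: π^k(209) = [209, 86, 339, 64, 5, 263, 251] for k=0..6.
Decompose π into cycles: lengths [294, 42, 6, 1] (4 cycles, including the fixed point 0).
n − c = 343 − 4 = 339; sign = (−1)^339 = -1.
(327|343)_J = -1 (Zolotarev's lemma cross-check).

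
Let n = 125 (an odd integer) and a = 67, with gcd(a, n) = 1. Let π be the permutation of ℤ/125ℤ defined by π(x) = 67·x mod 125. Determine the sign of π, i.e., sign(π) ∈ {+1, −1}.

Trace 123: π^k(123) = [123, 116, 22, 99, 8, 36, 37] for k=0..6.
4 cycles of lengths [100, 20, 4, 1].
sign(π) = (−1)^{n − #cycles} = (−1)^{125−4} = (−1)^121 = -1.

-1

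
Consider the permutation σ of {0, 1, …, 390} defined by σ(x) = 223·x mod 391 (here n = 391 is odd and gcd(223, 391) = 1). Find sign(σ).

Trace 308: π^k(308) = [308, 259, 280, 271, 219, 353, 128] for k=0..6.
π_223 has 9 disjoint cycles with lengths [88, 88, 88, 88, 11, 11, 8, 8, 1] on {0,…,390}.
9 cycles on 391: each ℓ→(−1)^(ℓ−1), product (−1)^382 = +1.
Check: (223/391) = +1 by Zolotarev.

+1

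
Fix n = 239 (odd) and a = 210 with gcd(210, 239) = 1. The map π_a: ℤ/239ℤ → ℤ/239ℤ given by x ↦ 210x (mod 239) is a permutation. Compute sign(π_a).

-1

Start at x=77: 77 → 157 → 227 → 109 → 185 → 132 → 235 → … (one orbit).
Decompose π into cycles: lengths [238, 1] (2 cycles, including the fixed point 0).
n − c = 239 − 2 = 237; sign = (−1)^237 = -1.
(210|239)_J = -1 (Zolotarev's lemma cross-check).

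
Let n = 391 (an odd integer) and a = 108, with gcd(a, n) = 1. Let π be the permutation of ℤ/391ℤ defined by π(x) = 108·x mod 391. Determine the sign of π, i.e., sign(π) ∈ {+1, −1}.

-1

Trace 2: π^k(2) = [2, 216, 259, 211, 110, 150, 169] for k=0..6.
Cycle lengths of π_108 on ℤ/391ℤ: [176, 176, 16, 11, 11, 1]; 6 cycles in total.
With 6 cycles on 391 points, sign = (−1)^{391−6} = -1.
(108|391)_J = -1 (Zolotarev's lemma cross-check).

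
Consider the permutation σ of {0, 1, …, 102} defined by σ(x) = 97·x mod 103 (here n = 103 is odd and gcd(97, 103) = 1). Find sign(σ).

+1

Start at x=49: 49 → 15 → 13 → 25 → 56 → 76 → 59 → … (one orbit).
π_97 has 3 disjoint cycles with lengths [51, 51, 1] on {0,…,102}.
n − c = 103 − 3 = 100; sign = (−1)^100 = +1.
The Jacobi symbol (97|103) = +1 (Zolotarev) agrees.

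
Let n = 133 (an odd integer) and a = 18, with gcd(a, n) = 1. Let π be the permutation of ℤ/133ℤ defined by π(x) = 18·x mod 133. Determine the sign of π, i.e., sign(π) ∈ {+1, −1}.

-1

Start at x=113: 113 → 39 → 37 → 1 → 18 → 58 → 113 (one orbit).
30 cycles of lengths [6, 6, 6, 6, 6, 6, 6, 6, 6, 6, 6, 6, 6, 6, 6, 6, 6, 6, 3, 3, 2, 2, 2, 2, 2, 2, 2, 2, 2, 1].
30 cycles on 133: each ℓ→(−1)^(ℓ−1), product (−1)^103 = -1.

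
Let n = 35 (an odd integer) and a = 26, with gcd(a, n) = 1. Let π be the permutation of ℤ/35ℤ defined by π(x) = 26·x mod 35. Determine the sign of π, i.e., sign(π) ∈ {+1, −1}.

-1

Start at x=6: 6 → 16 → 31 → 1 → 26 → 11 → 6 (one orbit).
10 cycles of lengths [6, 6, 6, 6, 6, 1, 1, 1, 1, 1].
35 − 10 = 25 transpositions; sign(π) = (−1)^25 = -1.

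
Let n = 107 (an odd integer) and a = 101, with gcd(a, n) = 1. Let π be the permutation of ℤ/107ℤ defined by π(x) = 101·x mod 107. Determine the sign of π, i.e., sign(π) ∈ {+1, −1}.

Start at x=40: 40 → 81 → 49 → 27 → 52 → 9 → 53 → … (one orbit).
Cycle type of π: 53×2 + 1; total 3 cycles.
Σ(ℓ_i−1) = 107−3 = 104; sign = (−1)^104 = +1.
Zolotarev: (101|107) = +1, matching the cycle-count sign.

+1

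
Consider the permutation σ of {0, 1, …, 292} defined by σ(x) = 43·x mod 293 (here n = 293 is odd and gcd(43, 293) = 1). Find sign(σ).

Orbit of 232 under x↦43x: [232, 14, 16, 102, 284, 199, 60]… (length divides ord_293(43)).
π_43 has 3 disjoint cycles with lengths [146, 146, 1] on {0,…,292}.
sign(π) = (−1)^{n − #cycles} = (−1)^{293−3} = (−1)^290 = +1.
(43|293)_J = +1 (Zolotarev's lemma cross-check).

+1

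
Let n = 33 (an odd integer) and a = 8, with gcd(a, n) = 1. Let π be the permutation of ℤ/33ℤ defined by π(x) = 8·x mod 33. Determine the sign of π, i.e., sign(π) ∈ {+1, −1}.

Start at x=8: 8 → 31 → 17 → 4 → 32 → 25 → 2 → … (one orbit).
π_8 has 5 disjoint cycles with lengths [10, 10, 10, 2, 1] on {0,…,32}.
n − c = 33 − 5 = 28; sign = (−1)^28 = +1.
Via Zolotarev, sign(π_{8}) = (8|33) = +1.

+1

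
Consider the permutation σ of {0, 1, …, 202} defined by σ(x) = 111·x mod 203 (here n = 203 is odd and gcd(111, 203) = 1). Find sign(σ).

Start at x=83: 83 → 78 → 132 → 36 → 139 → 1 → 111 → … (one orbit).
π_111 has 20 disjoint cycles with lengths [14, 14, 14, 14, 14, 14, 14, 14, 14, 14, 14, 14, 7, 7, 7, 7, 2, 2, 2, 1] on {0,…,202}.
With 20 cycles on 203 points, sign = (−1)^{203−20} = -1.
Check: (111/203) = -1 by Zolotarev.

-1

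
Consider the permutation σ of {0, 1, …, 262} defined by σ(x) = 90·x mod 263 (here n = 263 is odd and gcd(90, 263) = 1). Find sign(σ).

-1

Trace 98: π^k(98) = [98, 141, 66, 154, 184, 254, 242] for k=0..6.
2 cycles of lengths [262, 1].
sign(π) = (−1)^{n − #cycles} = (−1)^{263−2} = (−1)^261 = -1.
Check: (90/263) = -1 by Zolotarev.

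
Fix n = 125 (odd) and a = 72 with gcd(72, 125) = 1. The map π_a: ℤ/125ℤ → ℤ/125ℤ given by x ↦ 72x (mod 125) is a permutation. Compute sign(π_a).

Orbit of 118 under x↦72x: [118, 121, 87, 14, 8, 76, 97]… (length divides ord_125(72)).
π_72 has 4 disjoint cycles with lengths [100, 20, 4, 1] on {0,…,124}.
n − c = 125 − 4 = 121; sign = (−1)^121 = -1.
Zolotarev: (72|125) = -1, matching the cycle-count sign.

-1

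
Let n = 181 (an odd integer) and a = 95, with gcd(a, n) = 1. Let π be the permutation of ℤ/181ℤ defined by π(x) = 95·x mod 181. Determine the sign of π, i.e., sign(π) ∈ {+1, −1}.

Start at x=162: 162 → 5 → 113 → 56 → 71 → 48 → 35 → … (one orbit).
The orbit structure of x ↦ 95x mod 181: 4 orbits of sizes [60, 60, 60, 1].
sign(π) = (−1)^{n − #cycles} = (−1)^{181−4} = (−1)^177 = -1.
Check: (95/181) = -1 by Zolotarev.

-1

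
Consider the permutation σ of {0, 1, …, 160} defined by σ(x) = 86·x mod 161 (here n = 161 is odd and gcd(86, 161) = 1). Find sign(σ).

-1

Trace 16: π^k(16) = [16, 88, 1, 86, 151, 106, 100] for k=0..6.
Cycle type of π: 66×2 + 22 + 3×2 + 1; total 6 cycles.
161 − 6 = 155 transpositions; sign(π) = (−1)^155 = -1.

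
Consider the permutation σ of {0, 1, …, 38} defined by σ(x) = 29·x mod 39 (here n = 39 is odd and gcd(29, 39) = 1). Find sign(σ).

-1

Start at x=29: 29 → 22 → 14 → 16 → 35 → 1 → 29 (one orbit).
10 cycles of lengths [6, 6, 6, 6, 3, 3, 3, 3, 2, 1].
sign(π) = (−1)^{n − #cycles} = (−1)^{39−10} = (−1)^29 = -1.
(29|39)_J = -1 (Zolotarev's lemma cross-check).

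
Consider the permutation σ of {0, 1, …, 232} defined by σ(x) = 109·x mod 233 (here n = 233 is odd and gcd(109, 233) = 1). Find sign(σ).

+1

Trace 195: π^k(195) = [195, 52, 76, 129, 81, 208, 71] for k=0..6.
The orbit structure of x ↦ 109x mod 233: 3 orbits of sizes [116, 116, 1].
n − c = 233 − 3 = 230; sign = (−1)^230 = +1.
Check: (109/233) = +1 by Zolotarev.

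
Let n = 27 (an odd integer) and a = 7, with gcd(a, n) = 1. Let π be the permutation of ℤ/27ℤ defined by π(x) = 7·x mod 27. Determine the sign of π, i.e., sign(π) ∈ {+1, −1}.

Trace 13: π^k(13) = [13, 10, 16, 4, 1, 7, 22] for k=0..6.
Cycle lengths of π_7 on ℤ/27ℤ: [9, 9, 3, 3, 1, 1, 1]; 7 cycles in total.
7 cycles on 27: each ℓ→(−1)^(ℓ−1), product (−1)^20 = +1.
Via Zolotarev, sign(π_{7}) = (7|27) = +1.

+1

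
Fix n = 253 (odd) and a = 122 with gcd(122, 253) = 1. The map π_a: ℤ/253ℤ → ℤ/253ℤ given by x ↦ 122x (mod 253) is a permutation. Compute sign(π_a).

-1

Orbit of 155 under x↦122x: [155, 188, 166, 12, 199, 243, 45]… (length divides ord_253(122)).
Cycle lengths of π_122 on ℤ/253ℤ: [22, 22, 22, 22, 22, 22, 22, 22, 22, 22, 22, 1, 1, 1, 1, 1, 1, 1, 1, 1, 1, 1]; 22 cycles in total.
sign(π) = (−1)^{n − #cycles} = (−1)^{253−22} = (−1)^231 = -1.
The Jacobi symbol (122|253) = -1 (Zolotarev) agrees.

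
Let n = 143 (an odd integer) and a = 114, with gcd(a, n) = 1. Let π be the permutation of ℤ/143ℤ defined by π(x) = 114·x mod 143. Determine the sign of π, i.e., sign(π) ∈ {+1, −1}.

Start at x=49: 49 → 9 → 25 → 133 → 4 → 27 → 75 → … (one orbit).
Decompose π into cycles: lengths [30, 30, 30, 30, 6, 6, 5, 5, 1] (9 cycles, including the fixed point 0).
With 9 cycles on 143 points, sign = (−1)^{143−9} = +1.

+1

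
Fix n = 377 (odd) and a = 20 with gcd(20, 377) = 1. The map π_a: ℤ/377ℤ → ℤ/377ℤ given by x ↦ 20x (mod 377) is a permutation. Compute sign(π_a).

-1

Trace 326: π^k(326) = [326, 111, 335, 291, 165, 284, 25] for k=0..6.
Decompose π into cycles: lengths [84, 84, 84, 84, 12, 7, 7, 7, 7, 1] (10 cycles, including the fixed point 0).
With 10 cycles on 377 points, sign = (−1)^{377−10} = -1.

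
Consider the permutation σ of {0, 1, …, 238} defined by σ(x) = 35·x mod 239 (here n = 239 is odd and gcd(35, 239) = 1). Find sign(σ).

Orbit of 16 under x↦35x: [16, 82, 2, 70, 60, 188, 127]… (length divides ord_239(35)).
Cycle lengths of π_35 on ℤ/239ℤ: [238, 1]; 2 cycles in total.
With 2 cycles on 239 points, sign = (−1)^{239−2} = -1.

-1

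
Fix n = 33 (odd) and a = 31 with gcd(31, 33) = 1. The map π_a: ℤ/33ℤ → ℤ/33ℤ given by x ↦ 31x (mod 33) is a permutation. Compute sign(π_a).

Start at x=16: 16 → 1 → 31 → 4 → 25 → 16 (one orbit).
The orbit structure of x ↦ 31x mod 33: 9 orbits of sizes [5, 5, 5, 5, 5, 5, 1, 1, 1].
sign(π) = (−1)^{n − #cycles} = (−1)^{33−9} = (−1)^24 = +1.

+1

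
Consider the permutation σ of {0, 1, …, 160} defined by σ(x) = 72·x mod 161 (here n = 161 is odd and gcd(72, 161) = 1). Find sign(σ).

+1

Start at x=100: 100 → 116 → 141 → 9 → 4 → 127 → 128 → … (one orbit).
Cycle type of π: 33×4 + 11×2 + 3×2 + 1; total 9 cycles.
n − c = 161 − 9 = 152; sign = (−1)^152 = +1.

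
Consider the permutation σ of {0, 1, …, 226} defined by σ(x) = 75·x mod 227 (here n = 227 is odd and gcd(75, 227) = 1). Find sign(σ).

+1

Start at x=209: 209 → 12 → 219 → 81 → 173 → 36 → 203 → … (one orbit).
The orbit structure of x ↦ 75x mod 227: 3 orbits of sizes [113, 113, 1].
n − c = 227 − 3 = 224; sign = (−1)^224 = +1.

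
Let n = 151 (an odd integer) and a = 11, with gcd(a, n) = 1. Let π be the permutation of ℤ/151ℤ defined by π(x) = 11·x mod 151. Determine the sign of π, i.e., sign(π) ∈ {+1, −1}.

+1

Start at x=62: 62 → 78 → 103 → 76 → 81 → 136 → 137 → … (one orbit).
π_11 has 3 disjoint cycles with lengths [75, 75, 1] on {0,…,150}.
n − c = 151 − 3 = 148; sign = (−1)^148 = +1.
(11|151)_J = +1 (Zolotarev's lemma cross-check).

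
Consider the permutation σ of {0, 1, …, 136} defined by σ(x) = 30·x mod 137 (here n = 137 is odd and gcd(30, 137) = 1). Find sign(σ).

+1

Orbit of 99 under x↦30x: [99, 93, 50, 130, 64, 2, 60]… (length divides ord_137(30)).
Cycle lengths of π_30 on ℤ/137ℤ: [68, 68, 1]; 3 cycles in total.
Σ(ℓ_i−1) = 137−3 = 134; sign = (−1)^134 = +1.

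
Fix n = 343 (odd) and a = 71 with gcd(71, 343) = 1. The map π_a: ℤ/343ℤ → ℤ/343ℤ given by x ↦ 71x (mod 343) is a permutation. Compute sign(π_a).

+1

Start at x=281: 281 → 57 → 274 → 246 → 316 → 141 → 64 → … (one orbit).
Decompose π into cycles: lengths [49, 49, 49, 49, 49, 49, 7, 7, 7, 7, 7, 7, 1, 1, 1, 1, 1, 1, 1] (19 cycles, including the fixed point 0).
343 − 19 = 324 transpositions; sign(π) = (−1)^324 = +1.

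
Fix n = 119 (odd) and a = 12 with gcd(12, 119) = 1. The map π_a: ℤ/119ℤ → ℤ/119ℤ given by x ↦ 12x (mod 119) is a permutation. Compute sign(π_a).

Orbit of 36 under x↦12x: [36, 75, 67, 90, 9, 108, 106]… (length divides ord_119(12)).
Cycle lengths of π_12 on ℤ/119ℤ: [48, 48, 16, 6, 1]; 5 cycles in total.
119 − 5 = 114 transpositions; sign(π) = (−1)^114 = +1.

+1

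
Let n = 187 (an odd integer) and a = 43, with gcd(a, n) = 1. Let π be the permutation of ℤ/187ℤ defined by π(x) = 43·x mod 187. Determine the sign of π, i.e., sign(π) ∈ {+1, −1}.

-1

Orbit of 1 under x↦43x: [1, 43, 166, 32, 67, 76, 89]… (length divides ord_187(43)).
Cycle type of π: 8×22 + 2×5 + 1; total 28 cycles.
With 28 cycles on 187 points, sign = (−1)^{187−28} = -1.
Check: (43/187) = -1 by Zolotarev.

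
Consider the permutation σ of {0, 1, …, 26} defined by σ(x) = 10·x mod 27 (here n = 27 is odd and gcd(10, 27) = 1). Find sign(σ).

+1

Trace 1: π^k(1) = [1, 10, 19] for k=0..2.
The orbit structure of x ↦ 10x mod 27: 15 orbits of sizes [3, 3, 3, 3, 3, 3, 1, 1, 1, 1, 1, 1, 1, 1, 1].
n − c = 27 − 15 = 12; sign = (−1)^12 = +1.
Via Zolotarev, sign(π_{10}) = (10|27) = +1.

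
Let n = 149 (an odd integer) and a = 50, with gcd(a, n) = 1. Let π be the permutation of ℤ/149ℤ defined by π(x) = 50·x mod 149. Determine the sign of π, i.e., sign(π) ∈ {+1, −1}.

-1

Start at x=76: 76 → 75 → 25 → 58 → 69 → 23 → 107 → … (one orbit).
π_50 has 2 disjoint cycles with lengths [148, 1] on {0,…,148}.
2 cycles on 149: each ℓ→(−1)^(ℓ−1), product (−1)^147 = -1.
(50|149)_J = -1 (Zolotarev's lemma cross-check).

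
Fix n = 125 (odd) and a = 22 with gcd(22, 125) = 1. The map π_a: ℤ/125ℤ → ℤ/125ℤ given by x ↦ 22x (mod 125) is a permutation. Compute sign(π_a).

Start at x=28: 28 → 116 → 52 → 19 → 43 → 71 → 62 → … (one orbit).
Decompose π into cycles: lengths [100, 20, 4, 1] (4 cycles, including the fixed point 0).
sign(π) = (−1)^{n − #cycles} = (−1)^{125−4} = (−1)^121 = -1.
(22|125)_J = -1 (Zolotarev's lemma cross-check).

-1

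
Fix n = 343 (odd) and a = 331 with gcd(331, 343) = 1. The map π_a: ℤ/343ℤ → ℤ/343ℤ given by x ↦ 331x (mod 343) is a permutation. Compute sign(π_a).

+1

Start at x=113: 113 → 16 → 151 → 246 → 135 → 95 → 232 → … (one orbit).
7 cycles of lengths [147, 147, 21, 21, 3, 3, 1].
Σ(ℓ_i−1) = 343−7 = 336; sign = (−1)^336 = +1.
Check: (331/343) = +1 by Zolotarev.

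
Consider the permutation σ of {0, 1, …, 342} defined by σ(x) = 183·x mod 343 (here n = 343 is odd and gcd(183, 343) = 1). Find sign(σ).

Orbit of 134 under x↦183x: [134, 169, 57, 141, 78, 211, 197]… (length divides ord_343(183)).
19 cycles of lengths [49, 49, 49, 49, 49, 49, 7, 7, 7, 7, 7, 7, 1, 1, 1, 1, 1, 1, 1].
n − c = 343 − 19 = 324; sign = (−1)^324 = +1.
Via Zolotarev, sign(π_{183}) = (183|343) = +1.

+1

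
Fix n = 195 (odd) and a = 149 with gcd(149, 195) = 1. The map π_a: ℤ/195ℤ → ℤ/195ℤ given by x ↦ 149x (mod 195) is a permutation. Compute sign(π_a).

Trace 59: π^k(59) = [59, 16, 44, 121, 89, 1, 149] for k=0..6.
π_149 has 23 disjoint cycles with lengths [12, 12, 12, 12, 12, 12, 12, 12, 12, 12, 12, 12, 12, 12, 12, 2, 2, 2, 2, 2, 2, 2, 1] on {0,…,194}.
With 23 cycles on 195 points, sign = (−1)^{195−23} = +1.
Check: (149/195) = +1 by Zolotarev.

+1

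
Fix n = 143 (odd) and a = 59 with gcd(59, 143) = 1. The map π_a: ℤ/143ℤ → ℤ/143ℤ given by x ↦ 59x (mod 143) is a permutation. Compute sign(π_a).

Start at x=136: 136 → 16 → 86 → 69 → 67 → 92 → 137 → … (one orbit).
Cycle type of π: 60×2 + 12 + 5×2 + 1; total 6 cycles.
n − c = 143 − 6 = 137; sign = (−1)^137 = -1.
Via Zolotarev, sign(π_{59}) = (59|143) = -1.

-1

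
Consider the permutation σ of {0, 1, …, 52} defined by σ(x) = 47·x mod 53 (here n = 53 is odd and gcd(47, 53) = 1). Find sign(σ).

+1

Start at x=28: 28 → 44 → 1 → 47 → 36 → 49 → 24 → … (one orbit).
Cycle lengths of π_47 on ℤ/53ℤ: [13, 13, 13, 13, 1]; 5 cycles in total.
sign(π) = (−1)^{n − #cycles} = (−1)^{53−5} = (−1)^48 = +1.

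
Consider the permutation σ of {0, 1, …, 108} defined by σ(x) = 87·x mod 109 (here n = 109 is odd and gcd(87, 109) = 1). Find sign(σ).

+1

Trace 80: π^k(80) = [80, 93, 25, 104, 1, 87, 48] for k=0..6.
The orbit structure of x ↦ 87x mod 109: 3 orbits of sizes [54, 54, 1].
With 3 cycles on 109 points, sign = (−1)^{109−3} = +1.
The Jacobi symbol (87|109) = +1 (Zolotarev) agrees.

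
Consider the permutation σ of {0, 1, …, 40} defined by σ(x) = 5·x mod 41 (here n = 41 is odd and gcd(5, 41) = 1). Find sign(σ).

+1

Start at x=20: 20 → 18 → 8 → 40 → 36 → 16 → 39 → … (one orbit).
The orbit structure of x ↦ 5x mod 41: 3 orbits of sizes [20, 20, 1].
sign(π) = (−1)^{n − #cycles} = (−1)^{41−3} = (−1)^38 = +1.
Check: (5/41) = +1 by Zolotarev.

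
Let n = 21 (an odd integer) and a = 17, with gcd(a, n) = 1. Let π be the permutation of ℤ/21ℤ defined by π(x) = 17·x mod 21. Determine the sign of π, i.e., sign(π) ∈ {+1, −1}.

Orbit of 17 under x↦17x: [17, 16, 20, 4, 5, 1]… (length divides ord_21(17)).
The orbit structure of x ↦ 17x mod 21: 5 orbits of sizes [6, 6, 6, 2, 1].
21 − 5 = 16 transpositions; sign(π) = (−1)^16 = +1.

+1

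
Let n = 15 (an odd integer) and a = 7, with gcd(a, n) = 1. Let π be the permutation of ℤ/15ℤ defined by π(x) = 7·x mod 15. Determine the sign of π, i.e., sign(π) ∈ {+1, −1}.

Start at x=13: 13 → 1 → 7 → 4 → 13 (one orbit).
Cycle lengths of π_7 on ℤ/15ℤ: [4, 4, 4, 1, 1, 1]; 6 cycles in total.
6 cycles on 15: each ℓ→(−1)^(ℓ−1), product (−1)^9 = -1.
Via Zolotarev, sign(π_{7}) = (7|15) = -1.

-1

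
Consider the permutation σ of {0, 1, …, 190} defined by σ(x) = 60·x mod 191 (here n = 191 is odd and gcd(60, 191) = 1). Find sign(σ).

Start at x=158: 158 → 121 → 2 → 120 → 133 → 149 → 154 → … (one orbit).
Cycle lengths of π_60 on ℤ/191ℤ: [95, 95, 1]; 3 cycles in total.
sign(π) = (−1)^{n − #cycles} = (−1)^{191−3} = (−1)^188 = +1.
The Jacobi symbol (60|191) = +1 (Zolotarev) agrees.

+1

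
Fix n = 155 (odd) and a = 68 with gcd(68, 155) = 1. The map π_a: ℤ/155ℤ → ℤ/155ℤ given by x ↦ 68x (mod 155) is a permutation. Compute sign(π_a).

+1

Orbit of 94 under x↦68x: [94, 37, 36, 123, 149, 57, 1]… (length divides ord_155(68)).
Cycle lengths of π_68 on ℤ/155ℤ: [12, 12, 12, 12, 12, 12, 12, 12, 12, 12, 6, 6, 6, 6, 6, 4, 1]; 17 cycles in total.
n − c = 155 − 17 = 138; sign = (−1)^138 = +1.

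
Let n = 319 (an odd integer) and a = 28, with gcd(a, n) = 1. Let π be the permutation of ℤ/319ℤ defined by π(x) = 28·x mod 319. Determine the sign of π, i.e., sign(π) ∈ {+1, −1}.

Orbit of 318 under x↦28x: [318, 291, 173, 59, 57, 1, 28]… (length divides ord_319(28)).
44 cycles of lengths [10, 10, 10, 10, 10, 10, 10, 10, 10, 10, 10, 10, 10, 10, 10, 10, 10, 10, 10, 10, 10, 10, 10, 10, 10, 10, 10, 10, 10, 2, 2, 2, 2, 2, 2, 2, 2, 2, 2, 2, 2, 2, 2, 1].
sign(π) = (−1)^{n − #cycles} = (−1)^{319−44} = (−1)^275 = -1.

-1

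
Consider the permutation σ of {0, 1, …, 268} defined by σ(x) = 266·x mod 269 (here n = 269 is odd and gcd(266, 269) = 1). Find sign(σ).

Start at x=224: 224 → 135 → 133 → 139 → 121 → 175 → 13 → … (one orbit).
π_266 has 2 disjoint cycles with lengths [268, 1] on {0,…,268}.
269 − 2 = 267 transpositions; sign(π) = (−1)^267 = -1.
The Jacobi symbol (266|269) = -1 (Zolotarev) agrees.

-1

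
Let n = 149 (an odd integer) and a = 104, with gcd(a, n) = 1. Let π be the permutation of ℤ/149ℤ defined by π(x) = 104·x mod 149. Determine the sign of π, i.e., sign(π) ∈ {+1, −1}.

Trace 145: π^k(145) = [145, 31, 95, 46, 16, 25, 67] for k=0..6.
Cycle type of π: 37×4 + 1; total 5 cycles.
With 5 cycles on 149 points, sign = (−1)^{149−5} = +1.

+1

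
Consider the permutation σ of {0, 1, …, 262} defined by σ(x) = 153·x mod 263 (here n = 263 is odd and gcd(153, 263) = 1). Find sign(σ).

Start at x=64: 64 → 61 → 128 → 122 → 256 → 244 → 249 → … (one orbit).
Decompose π into cycles: lengths [131, 131, 1] (3 cycles, including the fixed point 0).
With 3 cycles on 263 points, sign = (−1)^{263−3} = +1.
Via Zolotarev, sign(π_{153}) = (153|263) = +1.

+1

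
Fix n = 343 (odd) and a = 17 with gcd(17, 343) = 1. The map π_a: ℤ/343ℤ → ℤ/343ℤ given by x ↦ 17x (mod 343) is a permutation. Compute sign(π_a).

Start at x=18: 18 → 306 → 57 → 283 → 9 → 153 → 200 → … (one orbit).
Decompose π into cycles: lengths [294, 42, 6, 1] (4 cycles, including the fixed point 0).
Σ(ℓ_i−1) = 343−4 = 339; sign = (−1)^339 = -1.
Via Zolotarev, sign(π_{17}) = (17|343) = -1.

-1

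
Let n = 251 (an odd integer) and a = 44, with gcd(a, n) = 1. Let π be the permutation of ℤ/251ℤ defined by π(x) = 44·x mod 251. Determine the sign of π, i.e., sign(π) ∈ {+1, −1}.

-1

Trace 245: π^k(245) = [245, 238, 181, 183, 20, 127, 66] for k=0..6.
Decompose π into cycles: lengths [250, 1] (2 cycles, including the fixed point 0).
Σ(ℓ_i−1) = 251−2 = 249; sign = (−1)^249 = -1.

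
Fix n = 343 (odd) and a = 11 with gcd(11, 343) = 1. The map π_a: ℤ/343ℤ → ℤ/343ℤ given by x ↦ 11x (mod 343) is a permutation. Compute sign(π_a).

Trace 120: π^k(120) = [120, 291, 114, 225, 74, 128, 36] for k=0..6.
Cycle type of π: 147×2 + 21×2 + 3×2 + 1; total 7 cycles.
Σ(ℓ_i−1) = 343−7 = 336; sign = (−1)^336 = +1.

+1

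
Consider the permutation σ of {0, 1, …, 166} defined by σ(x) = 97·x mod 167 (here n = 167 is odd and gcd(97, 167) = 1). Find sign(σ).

Orbit of 141 under x↦97x: [141, 150, 21, 33, 28, 44, 93]… (length divides ord_167(97)).
The orbit structure of x ↦ 97x mod 167: 3 orbits of sizes [83, 83, 1].
167 − 3 = 164 transpositions; sign(π) = (−1)^164 = +1.

+1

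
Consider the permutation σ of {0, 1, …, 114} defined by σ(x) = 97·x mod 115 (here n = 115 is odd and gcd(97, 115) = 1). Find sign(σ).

Start at x=31: 31 → 17 → 39 → 103 → 101 → 22 → 64 → … (one orbit).
π_97 has 5 disjoint cycles with lengths [44, 44, 22, 4, 1] on {0,…,114}.
115 − 5 = 110 transpositions; sign(π) = (−1)^110 = +1.
(97|115)_J = +1 (Zolotarev's lemma cross-check).

+1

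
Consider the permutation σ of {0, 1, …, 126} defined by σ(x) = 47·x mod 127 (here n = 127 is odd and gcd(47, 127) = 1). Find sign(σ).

Orbit of 73 under x↦47x: [73, 2, 94, 100, 1, 47, 50]… (length divides ord_127(47)).
The orbit structure of x ↦ 47x mod 127: 7 orbits of sizes [21, 21, 21, 21, 21, 21, 1].
n − c = 127 − 7 = 120; sign = (−1)^120 = +1.
Via Zolotarev, sign(π_{47}) = (47|127) = +1.

+1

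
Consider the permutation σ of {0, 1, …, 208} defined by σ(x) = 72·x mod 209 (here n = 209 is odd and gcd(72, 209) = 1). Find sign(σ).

+1

Orbit of 23 under x↦72x: [23, 193, 102, 29, 207, 65, 82]… (length divides ord_209(72)).
The orbit structure of x ↦ 72x mod 209: 5 orbits of sizes [90, 90, 18, 10, 1].
209 − 5 = 204 transpositions; sign(π) = (−1)^204 = +1.
The Jacobi symbol (72|209) = +1 (Zolotarev) agrees.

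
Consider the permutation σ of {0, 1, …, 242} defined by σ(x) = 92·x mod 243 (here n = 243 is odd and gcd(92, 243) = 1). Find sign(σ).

-1

Start at x=41: 41 → 127 → 20 → 139 → 152 → 133 → 86 → … (one orbit).
The orbit structure of x ↦ 92x mod 243: 6 orbits of sizes [162, 54, 18, 6, 2, 1].
With 6 cycles on 243 points, sign = (−1)^{243−6} = -1.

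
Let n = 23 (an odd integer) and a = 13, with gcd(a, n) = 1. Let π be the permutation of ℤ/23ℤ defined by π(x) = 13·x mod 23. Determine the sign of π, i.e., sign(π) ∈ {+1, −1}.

+1

Start at x=16: 16 → 1 → 13 → 8 → 12 → 18 → 4 → … (one orbit).
Decompose π into cycles: lengths [11, 11, 1] (3 cycles, including the fixed point 0).
3 cycles on 23: each ℓ→(−1)^(ℓ−1), product (−1)^20 = +1.
(13|23)_J = +1 (Zolotarev's lemma cross-check).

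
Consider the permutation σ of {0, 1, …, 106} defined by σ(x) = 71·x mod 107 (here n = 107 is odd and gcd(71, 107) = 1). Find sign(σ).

Orbit of 71 under x↦71x: [71, 12, 103, 37, 59, 16, 66]… (length divides ord_107(71)).
Cycle lengths of π_71 on ℤ/107ℤ: [106, 1]; 2 cycles in total.
With 2 cycles on 107 points, sign = (−1)^{107−2} = -1.

-1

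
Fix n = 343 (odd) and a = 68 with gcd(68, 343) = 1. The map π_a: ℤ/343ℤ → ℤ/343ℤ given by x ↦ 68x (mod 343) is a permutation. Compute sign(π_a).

-1

Orbit of 276 under x↦68x: [276, 246, 264, 116, 342, 275, 178]… (length divides ord_343(68)).
Decompose π into cycles: lengths [42, 42, 42, 42, 42, 42, 42, 6, 6, 6, 6, 6, 6, 6, 6, 1] (16 cycles, including the fixed point 0).
343 − 16 = 327 transpositions; sign(π) = (−1)^327 = -1.
Check: (68/343) = -1 by Zolotarev.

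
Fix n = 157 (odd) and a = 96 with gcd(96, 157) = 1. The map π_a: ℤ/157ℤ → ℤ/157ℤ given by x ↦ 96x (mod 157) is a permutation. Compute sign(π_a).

-1

Orbit of 74 under x↦96x: [74, 39, 133, 51, 29, 115, 50]… (length divides ord_157(96)).
Cycle lengths of π_96 on ℤ/157ℤ: [156, 1]; 2 cycles in total.
With 2 cycles on 157 points, sign = (−1)^{157−2} = -1.
Via Zolotarev, sign(π_{96}) = (96|157) = -1.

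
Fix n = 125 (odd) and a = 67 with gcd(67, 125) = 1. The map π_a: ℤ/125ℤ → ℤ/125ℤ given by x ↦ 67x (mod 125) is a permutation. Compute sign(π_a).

-1

Start at x=62: 62 → 29 → 68 → 56 → 2 → 9 → 103 → … (one orbit).
π_67 has 4 disjoint cycles with lengths [100, 20, 4, 1] on {0,…,124}.
sign(π) = (−1)^{n − #cycles} = (−1)^{125−4} = (−1)^121 = -1.
The Jacobi symbol (67|125) = -1 (Zolotarev) agrees.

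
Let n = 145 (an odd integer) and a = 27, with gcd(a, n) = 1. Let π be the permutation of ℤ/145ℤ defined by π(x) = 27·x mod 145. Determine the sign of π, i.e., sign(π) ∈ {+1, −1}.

+1

Orbit of 118 under x↦27x: [118, 141, 37, 129, 3, 81, 12]… (length divides ord_145(27)).
Decompose π into cycles: lengths [28, 28, 28, 28, 28, 4, 1] (7 cycles, including the fixed point 0).
Σ(ℓ_i−1) = 145−7 = 138; sign = (−1)^138 = +1.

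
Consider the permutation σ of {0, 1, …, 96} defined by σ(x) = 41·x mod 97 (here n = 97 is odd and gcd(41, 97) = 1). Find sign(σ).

-1

Orbit of 22 under x↦41x: [22, 29, 25, 55, 24, 14, 89]… (length divides ord_97(41)).
Cycle lengths of π_41 on ℤ/97ℤ: [96, 1]; 2 cycles in total.
sign(π) = (−1)^{n − #cycles} = (−1)^{97−2} = (−1)^95 = -1.
The Jacobi symbol (41|97) = -1 (Zolotarev) agrees.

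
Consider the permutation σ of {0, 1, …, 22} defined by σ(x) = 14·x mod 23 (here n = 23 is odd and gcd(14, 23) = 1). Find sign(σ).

-1

Orbit of 19 under x↦14x: [19, 13, 21, 18, 22, 9, 11]… (length divides ord_23(14)).
2 cycles of lengths [22, 1].
23 − 2 = 21 transpositions; sign(π) = (−1)^21 = -1.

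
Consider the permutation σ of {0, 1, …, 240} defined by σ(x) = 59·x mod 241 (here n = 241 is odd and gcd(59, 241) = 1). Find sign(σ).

Trace 166: π^k(166) = [166, 154, 169, 90, 8, 231, 133] for k=0..6.
Cycle type of π: 120×2 + 1; total 3 cycles.
241 − 3 = 238 transpositions; sign(π) = (−1)^238 = +1.

+1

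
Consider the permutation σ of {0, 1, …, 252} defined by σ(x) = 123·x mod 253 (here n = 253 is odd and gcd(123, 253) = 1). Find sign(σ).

-1

Orbit of 233 under x↦123x: [233, 70, 8, 225, 98, 163, 62]… (length divides ord_253(123)).
Cycle type of π: 110×2 + 11×2 + 10 + 1; total 6 cycles.
With 6 cycles on 253 points, sign = (−1)^{253−6} = -1.
Check: (123/253) = -1 by Zolotarev.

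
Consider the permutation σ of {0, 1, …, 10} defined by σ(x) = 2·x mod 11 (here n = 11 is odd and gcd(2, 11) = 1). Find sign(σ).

Orbit of 4 under x↦2x: [4, 8, 5, 10, 9, 7, 3]… (length divides ord_11(2)).
The orbit structure of x ↦ 2x mod 11: 2 orbits of sizes [10, 1].
Σ(ℓ_i−1) = 11−2 = 9; sign = (−1)^9 = -1.

-1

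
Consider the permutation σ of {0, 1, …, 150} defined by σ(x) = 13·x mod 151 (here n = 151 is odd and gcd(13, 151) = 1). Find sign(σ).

-1

Trace 75: π^k(75) = [75, 69, 142, 34, 140, 8, 104] for k=0..6.
2 cycles of lengths [150, 1].
sign(π) = (−1)^{n − #cycles} = (−1)^{151−2} = (−1)^149 = -1.
(13|151)_J = -1 (Zolotarev's lemma cross-check).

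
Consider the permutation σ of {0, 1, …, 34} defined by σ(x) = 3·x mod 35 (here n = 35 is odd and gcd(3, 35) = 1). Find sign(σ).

+1

Trace 4: π^k(4) = [4, 12, 1, 3, 9, 27, 11] for k=0..6.
5 cycles of lengths [12, 12, 6, 4, 1].
With 5 cycles on 35 points, sign = (−1)^{35−5} = +1.
(3|35)_J = +1 (Zolotarev's lemma cross-check).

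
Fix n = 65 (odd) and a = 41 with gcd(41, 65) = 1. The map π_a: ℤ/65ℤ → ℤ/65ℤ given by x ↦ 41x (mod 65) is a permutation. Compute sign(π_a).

Orbit of 21 under x↦41x: [21, 16, 6, 51, 11, 61, 31]… (length divides ord_65(41)).
The orbit structure of x ↦ 41x mod 65: 10 orbits of sizes [12, 12, 12, 12, 12, 1, 1, 1, 1, 1].
sign(π) = (−1)^{n − #cycles} = (−1)^{65−10} = (−1)^55 = -1.

-1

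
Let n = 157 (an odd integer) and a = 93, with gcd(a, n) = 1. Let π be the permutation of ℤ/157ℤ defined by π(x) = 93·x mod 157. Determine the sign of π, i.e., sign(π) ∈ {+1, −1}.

Trace 108: π^k(108) = [108, 153, 99, 101, 130, 1, 93] for k=0..6.
Cycle lengths of π_93 on ℤ/157ℤ: [13, 13, 13, 13, 13, 13, 13, 13, 13, 13, 13, 13, 1]; 13 cycles in total.
Σ(ℓ_i−1) = 157−13 = 144; sign = (−1)^144 = +1.

+1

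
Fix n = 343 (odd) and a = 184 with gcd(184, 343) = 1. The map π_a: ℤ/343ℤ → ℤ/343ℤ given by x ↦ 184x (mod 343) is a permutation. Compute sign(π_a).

+1

Orbit of 309 under x↦184x: [309, 261, 4, 50, 282, 95, 330]… (length divides ord_343(184)).
π_184 has 7 disjoint cycles with lengths [147, 147, 21, 21, 3, 3, 1] on {0,…,342}.
sign(π) = (−1)^{n − #cycles} = (−1)^{343−7} = (−1)^336 = +1.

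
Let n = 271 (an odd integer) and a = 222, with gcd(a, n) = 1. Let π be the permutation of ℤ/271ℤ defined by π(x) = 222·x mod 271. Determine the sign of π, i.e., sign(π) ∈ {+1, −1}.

-1

Orbit of 47 under x↦222x: [47, 136, 111, 252, 118, 180, 123]… (length divides ord_271(222)).
2 cycles of lengths [270, 1].
271 − 2 = 269 transpositions; sign(π) = (−1)^269 = -1.
Check: (222/271) = -1 by Zolotarev.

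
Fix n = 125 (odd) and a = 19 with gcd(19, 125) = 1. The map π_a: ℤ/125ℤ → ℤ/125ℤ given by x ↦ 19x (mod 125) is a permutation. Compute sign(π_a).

+1

Trace 124: π^k(124) = [124, 106, 14, 16, 54, 26, 119] for k=0..6.
7 cycles of lengths [50, 50, 10, 10, 2, 2, 1].
Σ(ℓ_i−1) = 125−7 = 118; sign = (−1)^118 = +1.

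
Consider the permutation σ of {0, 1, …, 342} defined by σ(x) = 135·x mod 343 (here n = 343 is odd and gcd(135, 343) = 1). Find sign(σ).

+1

Orbit of 8 under x↦135x: [8, 51, 25, 288, 121, 214, 78]… (length divides ord_343(135)).
The orbit structure of x ↦ 135x mod 343: 7 orbits of sizes [147, 147, 21, 21, 3, 3, 1].
sign(π) = (−1)^{n − #cycles} = (−1)^{343−7} = (−1)^336 = +1.
The Jacobi symbol (135|343) = +1 (Zolotarev) agrees.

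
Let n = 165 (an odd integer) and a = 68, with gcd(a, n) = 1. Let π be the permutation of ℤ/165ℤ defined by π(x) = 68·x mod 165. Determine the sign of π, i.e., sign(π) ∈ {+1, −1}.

-1

Orbit of 124 under x↦68x: [124, 17, 1, 68, 4, 107, 16]… (length divides ord_165(68)).
14 cycles of lengths [20, 20, 20, 20, 20, 20, 10, 10, 10, 4, 4, 4, 2, 1].
With 14 cycles on 165 points, sign = (−1)^{165−14} = -1.
The Jacobi symbol (68|165) = -1 (Zolotarev) agrees.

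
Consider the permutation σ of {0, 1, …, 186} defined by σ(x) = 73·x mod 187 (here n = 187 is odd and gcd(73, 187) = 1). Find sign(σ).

+1

Start at x=40: 40 → 115 → 167 → 36 → 10 → 169 → 182 → … (one orbit).
Cycle lengths of π_73 on ℤ/187ℤ: [80, 80, 16, 10, 1]; 5 cycles in total.
Σ(ℓ_i−1) = 187−5 = 182; sign = (−1)^182 = +1.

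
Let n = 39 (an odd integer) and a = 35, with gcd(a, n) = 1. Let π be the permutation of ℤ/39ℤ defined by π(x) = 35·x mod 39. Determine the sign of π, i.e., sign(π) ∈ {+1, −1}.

-1

Trace 35: π^k(35) = [35, 16, 14, 22, 29, 1] for k=0..5.
10 cycles of lengths [6, 6, 6, 6, 3, 3, 3, 3, 2, 1].
Σ(ℓ_i−1) = 39−10 = 29; sign = (−1)^29 = -1.
The Jacobi symbol (35|39) = -1 (Zolotarev) agrees.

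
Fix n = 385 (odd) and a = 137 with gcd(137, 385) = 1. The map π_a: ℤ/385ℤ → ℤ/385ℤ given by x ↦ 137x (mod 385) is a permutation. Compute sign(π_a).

-1

Orbit of 368 under x↦137x: [368, 366, 92, 284, 23, 71, 102]… (length divides ord_385(137)).
π_137 has 18 disjoint cycles with lengths [60, 60, 60, 60, 20, 20, 15, 15, 15, 15, 12, 12, 5, 5, 4, 3, 3, 1] on {0,…,384}.
385 − 18 = 367 transpositions; sign(π) = (−1)^367 = -1.
Check: (137/385) = -1 by Zolotarev.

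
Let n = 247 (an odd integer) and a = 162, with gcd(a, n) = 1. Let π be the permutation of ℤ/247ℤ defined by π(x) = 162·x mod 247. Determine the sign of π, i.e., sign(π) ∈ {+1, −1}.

Orbit of 151 under x↦162x: [151, 9, 223, 64, 241, 16, 122]… (length divides ord_247(162)).
Cycle type of π: 36×6 + 18 + 12 + 1; total 9 cycles.
247 − 9 = 238 transpositions; sign(π) = (−1)^238 = +1.
Check: (162/247) = +1 by Zolotarev.

+1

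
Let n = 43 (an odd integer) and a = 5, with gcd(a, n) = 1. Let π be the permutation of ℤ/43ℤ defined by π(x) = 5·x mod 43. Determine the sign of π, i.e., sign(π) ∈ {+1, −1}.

Start at x=10: 10 → 7 → 35 → 3 → 15 → 32 → 31 → … (one orbit).
Cycle type of π: 42 + 1; total 2 cycles.
Σ(ℓ_i−1) = 43−2 = 41; sign = (−1)^41 = -1.
Zolotarev: (5|43) = -1, matching the cycle-count sign.

-1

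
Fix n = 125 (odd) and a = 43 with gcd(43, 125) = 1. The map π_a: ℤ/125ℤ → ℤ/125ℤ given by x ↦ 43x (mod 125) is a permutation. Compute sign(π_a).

Orbit of 7 under x↦43x: [7, 51, 68, 49, 107, 101, 93]… (length divides ord_125(43)).
Cycle type of π: 20×5 + 4×6 + 1; total 12 cycles.
125 − 12 = 113 transpositions; sign(π) = (−1)^113 = -1.
(43|125)_J = -1 (Zolotarev's lemma cross-check).

-1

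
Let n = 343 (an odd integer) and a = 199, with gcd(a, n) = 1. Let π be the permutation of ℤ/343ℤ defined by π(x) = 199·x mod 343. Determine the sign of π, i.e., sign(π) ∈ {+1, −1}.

Start at x=185: 185 → 114 → 48 → 291 → 285 → 120 → 213 → … (one orbit).
Cycle type of π: 294 + 42 + 6 + 1; total 4 cycles.
Σ(ℓ_i−1) = 343−4 = 339; sign = (−1)^339 = -1.
Via Zolotarev, sign(π_{199}) = (199|343) = -1.

-1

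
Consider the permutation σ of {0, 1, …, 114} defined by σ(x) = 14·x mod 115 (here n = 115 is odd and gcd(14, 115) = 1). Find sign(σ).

-1

Trace 79: π^k(79) = [79, 71, 74, 1, 14, 81, 99] for k=0..6.
π_14 has 8 disjoint cycles with lengths [22, 22, 22, 22, 22, 2, 2, 1] on {0,…,114}.
Σ(ℓ_i−1) = 115−8 = 107; sign = (−1)^107 = -1.
The Jacobi symbol (14|115) = -1 (Zolotarev) agrees.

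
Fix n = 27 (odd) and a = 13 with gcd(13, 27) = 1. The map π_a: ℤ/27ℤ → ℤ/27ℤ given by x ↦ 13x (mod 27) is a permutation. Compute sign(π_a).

+1

Start at x=7: 7 → 10 → 22 → 16 → 19 → 4 → 25 → … (one orbit).
7 cycles of lengths [9, 9, 3, 3, 1, 1, 1].
27 − 7 = 20 transpositions; sign(π) = (−1)^20 = +1.
The Jacobi symbol (13|27) = +1 (Zolotarev) agrees.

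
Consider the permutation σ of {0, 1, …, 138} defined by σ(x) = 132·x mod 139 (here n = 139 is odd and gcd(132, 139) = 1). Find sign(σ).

-1

Start at x=40: 40 → 137 → 14 → 41 → 130 → 63 → 115 → … (one orbit).
The orbit structure of x ↦ 132x mod 139: 2 orbits of sizes [138, 1].
2 cycles on 139: each ℓ→(−1)^(ℓ−1), product (−1)^137 = -1.
The Jacobi symbol (132|139) = -1 (Zolotarev) agrees.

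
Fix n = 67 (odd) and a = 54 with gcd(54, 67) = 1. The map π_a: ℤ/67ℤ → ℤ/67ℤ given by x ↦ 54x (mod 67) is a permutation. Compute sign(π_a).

Start at x=4: 4 → 15 → 6 → 56 → 9 → 17 → 47 → … (one orbit).
π_54 has 3 disjoint cycles with lengths [33, 33, 1] on {0,…,66}.
n − c = 67 − 3 = 64; sign = (−1)^64 = +1.

+1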